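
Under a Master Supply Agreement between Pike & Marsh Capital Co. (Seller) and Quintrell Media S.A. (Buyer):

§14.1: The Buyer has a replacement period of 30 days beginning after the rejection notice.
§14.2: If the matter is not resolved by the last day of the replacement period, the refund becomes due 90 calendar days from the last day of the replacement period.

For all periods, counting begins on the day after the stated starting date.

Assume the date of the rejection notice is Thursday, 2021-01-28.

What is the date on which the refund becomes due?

Adding 30 calendar days to 2021-01-28 gives 2021-02-27, which is the last day of the replacement period.
The date on which the refund becomes due: 90 calendar days after 2021-02-27 is 2021-05-28.

2021-05-28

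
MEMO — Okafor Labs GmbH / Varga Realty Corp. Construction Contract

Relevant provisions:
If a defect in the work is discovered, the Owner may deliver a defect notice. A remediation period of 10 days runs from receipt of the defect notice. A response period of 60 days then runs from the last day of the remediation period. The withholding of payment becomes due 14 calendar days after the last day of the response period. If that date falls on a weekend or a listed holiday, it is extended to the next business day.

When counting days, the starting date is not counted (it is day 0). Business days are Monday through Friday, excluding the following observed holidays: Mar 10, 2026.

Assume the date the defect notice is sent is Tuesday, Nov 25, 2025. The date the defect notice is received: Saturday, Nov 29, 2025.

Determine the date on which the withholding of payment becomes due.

Feb 23, 2026

The last day of the remediation period: 10 calendar days after Nov 29, 2025 is Dec 9, 2025.
The last day of the response period: Dec 9, 2025 + 60 days = Feb 7, 2026.
The date on which the withholding of payment becomes due: 14 calendar days after Feb 7, 2026 is Feb 21, 2026. That falls on a Saturday, so it rolls to the next business day, Monday, Feb 23, 2026.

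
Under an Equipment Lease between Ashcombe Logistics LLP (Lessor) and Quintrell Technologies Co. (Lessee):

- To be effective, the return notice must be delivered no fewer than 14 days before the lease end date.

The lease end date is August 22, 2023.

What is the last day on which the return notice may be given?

August 22, 2023 minus 14 days is August 8, 2023.

August 8, 2023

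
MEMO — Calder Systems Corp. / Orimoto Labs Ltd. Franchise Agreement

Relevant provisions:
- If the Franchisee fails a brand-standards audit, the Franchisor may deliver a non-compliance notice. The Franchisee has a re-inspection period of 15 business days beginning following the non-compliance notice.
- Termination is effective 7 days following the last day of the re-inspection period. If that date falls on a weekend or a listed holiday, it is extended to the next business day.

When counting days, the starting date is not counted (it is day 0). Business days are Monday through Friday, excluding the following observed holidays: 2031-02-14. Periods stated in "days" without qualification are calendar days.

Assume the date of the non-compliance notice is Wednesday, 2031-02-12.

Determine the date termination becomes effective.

2031-03-13

The last day of the re-inspection period: counting 15 business days from Wednesday, 2031-02-12 (Feb 13, Feb 17, Feb 18, Feb 19, …, Mar 4, Mar 5, Mar 6, skipping weekends and the listed holiday on Feb 14) reaches Thursday, 2031-03-06.
The date termination becomes effective: 2031-03-06 + 7 days = 2031-03-13. 2031-03-13 is a Thursday and is not a listed holiday, so no roll-forward applies.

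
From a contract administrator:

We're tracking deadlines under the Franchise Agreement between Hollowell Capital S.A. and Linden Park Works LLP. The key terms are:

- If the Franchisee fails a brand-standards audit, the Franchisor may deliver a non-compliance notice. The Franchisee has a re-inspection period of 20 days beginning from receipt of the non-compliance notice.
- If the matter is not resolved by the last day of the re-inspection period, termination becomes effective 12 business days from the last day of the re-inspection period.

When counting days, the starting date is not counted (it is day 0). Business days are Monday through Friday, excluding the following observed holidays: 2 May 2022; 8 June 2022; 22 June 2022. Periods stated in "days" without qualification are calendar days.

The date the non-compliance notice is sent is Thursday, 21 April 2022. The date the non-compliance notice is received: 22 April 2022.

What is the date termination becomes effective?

30 May 2022

The last day of the re-inspection period: 20 calendar days after 22 April 2022 is 12 May 2022.
The date termination becomes effective: counting 12 business days from Thursday, 12 May 2022 (May 13, May 16, May 17, May 18, …, May 26, May 27, May 30, skipping weekends) reaches Monday, 30 May 2022.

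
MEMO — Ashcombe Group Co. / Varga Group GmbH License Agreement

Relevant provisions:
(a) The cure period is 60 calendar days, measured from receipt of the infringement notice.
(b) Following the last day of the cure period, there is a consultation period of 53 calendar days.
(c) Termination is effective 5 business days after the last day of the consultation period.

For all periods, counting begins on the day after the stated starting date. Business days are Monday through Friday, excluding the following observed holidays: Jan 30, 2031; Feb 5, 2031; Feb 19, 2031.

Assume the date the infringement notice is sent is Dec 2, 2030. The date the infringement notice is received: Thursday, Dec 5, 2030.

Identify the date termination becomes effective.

The last day of the cure period: 60 calendar days after Dec 5, 2030 is Feb 3, 2031.
The last day of the consultation period: Feb 3, 2031 + 53 days = Mar 28, 2031.
The date termination becomes effective: 5 business days after Friday, Mar 28, 2031, skipping weekends — Mar 31, Apr 1, Apr 2, Apr 3, Apr 4 — lands on Friday, Apr 4, 2031.

Apr 4, 2031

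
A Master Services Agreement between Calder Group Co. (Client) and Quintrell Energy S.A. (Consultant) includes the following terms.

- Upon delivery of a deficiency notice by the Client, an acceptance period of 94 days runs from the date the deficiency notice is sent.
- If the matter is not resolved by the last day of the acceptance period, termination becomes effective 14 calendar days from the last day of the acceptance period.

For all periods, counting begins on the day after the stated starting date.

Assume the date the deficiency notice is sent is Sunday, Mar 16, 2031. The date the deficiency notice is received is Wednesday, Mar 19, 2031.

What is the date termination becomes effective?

The last day of the acceptance period: Mar 16, 2031 + 94 days = Jun 18, 2031.
The date termination becomes effective: Jun 18, 2031 + 14 days = Jul 2, 2031.

Jul 2, 2031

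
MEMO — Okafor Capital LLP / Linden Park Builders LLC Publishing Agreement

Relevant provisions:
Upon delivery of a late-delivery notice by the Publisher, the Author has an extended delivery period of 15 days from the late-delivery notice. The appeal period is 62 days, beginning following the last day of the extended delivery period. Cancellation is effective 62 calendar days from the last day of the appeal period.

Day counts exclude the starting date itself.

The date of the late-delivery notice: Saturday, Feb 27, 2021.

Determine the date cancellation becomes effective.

Adding 15 calendar days to Feb 27, 2021 gives Mar 14, 2021, which is the last day of the extended delivery period.
Adding 62 calendar days to Mar 14, 2021 gives May 15, 2021, which is the last day of the appeal period.
The date cancellation becomes effective: May 15, 2021 + 62 days = Jul 16, 2021.

Jul 16, 2021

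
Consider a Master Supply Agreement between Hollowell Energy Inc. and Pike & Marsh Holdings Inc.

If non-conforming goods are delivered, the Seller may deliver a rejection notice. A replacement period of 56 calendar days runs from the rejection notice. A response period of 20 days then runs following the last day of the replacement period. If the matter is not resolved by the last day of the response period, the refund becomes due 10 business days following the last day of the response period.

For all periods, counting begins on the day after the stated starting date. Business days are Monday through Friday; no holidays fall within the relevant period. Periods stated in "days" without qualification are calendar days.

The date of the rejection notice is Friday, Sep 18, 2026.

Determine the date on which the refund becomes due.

Adding 56 calendar days to Sep 18, 2026 gives Nov 13, 2026, which is the last day of the replacement period.
Adding 20 calendar days to Nov 13, 2026 gives Dec 3, 2026, which is the last day of the response period.
The date on which the refund becomes due: counting 10 business days from Thursday, Dec 3, 2026 (Dec 4, Dec 7, Dec 8, Dec 9, Dec 10, Dec 11, Dec 14, Dec 15, Dec 16, Dec 17, skipping weekends) reaches Thursday, Dec 17, 2026.

Dec 17, 2026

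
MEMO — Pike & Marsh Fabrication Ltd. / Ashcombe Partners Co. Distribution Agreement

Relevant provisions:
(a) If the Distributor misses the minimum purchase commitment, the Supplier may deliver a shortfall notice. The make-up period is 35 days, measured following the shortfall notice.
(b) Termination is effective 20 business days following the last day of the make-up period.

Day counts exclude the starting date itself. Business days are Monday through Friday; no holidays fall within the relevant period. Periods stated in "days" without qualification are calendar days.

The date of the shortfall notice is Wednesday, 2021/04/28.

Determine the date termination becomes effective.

The last day of the make-up period: 35 calendar days after 2021/04/28 is 2021/06/02.
From Wednesday, 2021/06/02, 20 business days (Jun 3, Jun 4, Jun 7, Jun 8, …, Jun 28, Jun 29, Jun 30, skipping weekends) brings us to Wednesday, 2021/06/30, which is the date termination becomes effective.

2021/06/30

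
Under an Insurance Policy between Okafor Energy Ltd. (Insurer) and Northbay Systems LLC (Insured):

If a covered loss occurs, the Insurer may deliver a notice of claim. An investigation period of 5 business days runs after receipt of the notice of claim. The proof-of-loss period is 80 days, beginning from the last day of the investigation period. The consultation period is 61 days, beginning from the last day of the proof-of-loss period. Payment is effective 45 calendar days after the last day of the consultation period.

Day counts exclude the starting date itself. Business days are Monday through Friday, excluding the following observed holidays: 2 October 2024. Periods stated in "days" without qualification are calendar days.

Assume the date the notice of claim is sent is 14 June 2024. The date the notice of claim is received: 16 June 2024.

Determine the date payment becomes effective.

From Sunday, 16 June 2024, 5 business days (Jun 17, Jun 18, Jun 19, Jun 20, Jun 21, skipping weekends) brings us to Friday, 21 June 2024, which is the last day of the investigation period.
The last day of the proof-of-loss period: 21 June 2024 + 80 days = 9 September 2024.
Adding 61 calendar days to 9 September 2024 gives 9 November 2024, which is the last day of the consultation period.
The date payment becomes effective: 9 November 2024 + 45 days = 24 December 2024.

24 December 2024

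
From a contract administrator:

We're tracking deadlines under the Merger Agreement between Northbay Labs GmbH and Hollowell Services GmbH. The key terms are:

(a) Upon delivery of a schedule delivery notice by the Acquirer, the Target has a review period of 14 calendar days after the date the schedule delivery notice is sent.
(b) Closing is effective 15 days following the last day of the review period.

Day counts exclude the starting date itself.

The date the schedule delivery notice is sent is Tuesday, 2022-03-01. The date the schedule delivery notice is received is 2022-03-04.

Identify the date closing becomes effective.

2022-03-30

The last day of the review period: 2022-03-01 + 14 days = 2022-03-15.
The date closing becomes effective: 2022-03-15 + 15 days = 2022-03-30.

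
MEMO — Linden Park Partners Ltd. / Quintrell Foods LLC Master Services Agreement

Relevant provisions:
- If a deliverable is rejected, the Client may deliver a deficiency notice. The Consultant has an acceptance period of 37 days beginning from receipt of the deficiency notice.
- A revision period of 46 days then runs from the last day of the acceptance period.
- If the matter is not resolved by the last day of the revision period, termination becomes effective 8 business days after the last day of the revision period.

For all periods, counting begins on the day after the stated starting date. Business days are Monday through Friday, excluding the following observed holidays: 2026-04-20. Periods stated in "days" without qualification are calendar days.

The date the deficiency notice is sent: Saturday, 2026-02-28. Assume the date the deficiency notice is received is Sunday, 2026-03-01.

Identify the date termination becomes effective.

2026-06-03

Adding 37 calendar days to 2026-03-01 gives 2026-04-07, which is the last day of the acceptance period.
The last day of the revision period: 46 calendar days after 2026-04-07 is 2026-05-23.
From Saturday, 2026-05-23, 8 business days (May 25, May 26, May 27, May 28, May 29, Jun 1, Jun 2, Jun 3, skipping weekends) brings us to Wednesday, 2026-06-03, which is the date termination becomes effective.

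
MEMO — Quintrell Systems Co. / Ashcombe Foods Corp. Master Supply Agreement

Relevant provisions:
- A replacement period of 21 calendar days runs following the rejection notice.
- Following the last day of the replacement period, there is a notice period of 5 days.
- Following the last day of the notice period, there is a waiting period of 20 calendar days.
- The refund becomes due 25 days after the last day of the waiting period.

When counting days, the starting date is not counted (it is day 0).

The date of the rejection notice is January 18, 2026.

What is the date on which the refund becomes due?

March 30, 2026

Adding 21 calendar days to January 18, 2026 gives February 8, 2026, which is the last day of the replacement period.
The last day of the notice period: 5 calendar days after February 8, 2026 is February 13, 2026.
The last day of the waiting period: February 13, 2026 + 20 days = March 5, 2026.
Adding 25 calendar days to March 5, 2026 gives March 30, 2026, which is the date on which the refund becomes due.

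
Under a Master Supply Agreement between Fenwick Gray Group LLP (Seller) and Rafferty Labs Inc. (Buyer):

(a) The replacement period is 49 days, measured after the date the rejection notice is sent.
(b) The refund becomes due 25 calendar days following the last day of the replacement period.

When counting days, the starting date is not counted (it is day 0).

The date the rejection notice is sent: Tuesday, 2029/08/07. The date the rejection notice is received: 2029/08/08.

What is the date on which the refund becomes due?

The last day of the replacement period: 49 calendar days after 2029/08/07 is 2029/09/25.
The date on which the refund becomes due: 25 calendar days after 2029/09/25 is 2029/10/20.

2029/10/20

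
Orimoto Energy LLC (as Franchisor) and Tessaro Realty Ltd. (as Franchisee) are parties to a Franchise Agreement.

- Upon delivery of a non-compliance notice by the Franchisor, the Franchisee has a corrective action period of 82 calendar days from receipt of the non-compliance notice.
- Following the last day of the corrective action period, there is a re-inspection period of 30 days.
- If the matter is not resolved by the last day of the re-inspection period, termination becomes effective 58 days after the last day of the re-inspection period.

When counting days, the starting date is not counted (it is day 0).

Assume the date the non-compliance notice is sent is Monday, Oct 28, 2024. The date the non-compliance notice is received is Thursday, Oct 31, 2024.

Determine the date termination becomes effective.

The last day of the corrective action period: 82 calendar days after Oct 31, 2024 is Jan 21, 2025.
The last day of the re-inspection period: Jan 21, 2025 + 30 days = Feb 20, 2025.
Adding 58 calendar days to Feb 20, 2025 gives Apr 19, 2025, which is the date termination becomes effective.

Apr 19, 2025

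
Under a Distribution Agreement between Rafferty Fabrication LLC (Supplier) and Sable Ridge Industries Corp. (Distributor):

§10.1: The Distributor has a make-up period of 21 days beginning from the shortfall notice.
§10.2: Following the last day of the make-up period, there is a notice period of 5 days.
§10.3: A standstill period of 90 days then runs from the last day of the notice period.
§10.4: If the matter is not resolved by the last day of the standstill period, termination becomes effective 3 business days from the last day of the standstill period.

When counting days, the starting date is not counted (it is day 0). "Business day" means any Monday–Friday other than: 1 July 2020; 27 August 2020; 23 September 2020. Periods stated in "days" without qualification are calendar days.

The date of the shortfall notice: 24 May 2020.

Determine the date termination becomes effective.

22 September 2020

Adding 21 calendar days to 24 May 2020 gives 14 June 2020, which is the last day of the make-up period.
Adding 5 calendar days to 14 June 2020 gives 19 June 2020, which is the last day of the notice period.
Adding 90 calendar days to 19 June 2020 gives 17 September 2020, which is the last day of the standstill period.
The date termination becomes effective: 3 business days after Thursday, 17 September 2020, skipping weekends — Sep 18, Sep 21, Sep 22 — lands on Tuesday, 22 September 2020.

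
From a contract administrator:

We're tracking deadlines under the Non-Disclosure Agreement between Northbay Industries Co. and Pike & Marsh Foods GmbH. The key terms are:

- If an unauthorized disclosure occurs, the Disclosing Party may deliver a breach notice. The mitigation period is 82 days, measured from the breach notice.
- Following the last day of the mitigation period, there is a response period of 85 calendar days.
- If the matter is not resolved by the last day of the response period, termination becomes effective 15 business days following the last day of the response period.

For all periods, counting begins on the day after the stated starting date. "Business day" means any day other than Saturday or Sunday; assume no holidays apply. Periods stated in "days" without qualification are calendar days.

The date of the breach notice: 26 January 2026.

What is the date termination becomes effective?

The last day of the mitigation period: 26 January 2026 + 82 days = 18 April 2026.
The last day of the response period: 18 April 2026 + 85 days = 12 July 2026.
The date termination becomes effective: counting 15 business days from Sunday, 12 July 2026 (Jul 13, Jul 14, Jul 15, Jul 16, …, Jul 29, Jul 30, Jul 31, skipping weekends) reaches Friday, 31 July 2026.

31 July 2026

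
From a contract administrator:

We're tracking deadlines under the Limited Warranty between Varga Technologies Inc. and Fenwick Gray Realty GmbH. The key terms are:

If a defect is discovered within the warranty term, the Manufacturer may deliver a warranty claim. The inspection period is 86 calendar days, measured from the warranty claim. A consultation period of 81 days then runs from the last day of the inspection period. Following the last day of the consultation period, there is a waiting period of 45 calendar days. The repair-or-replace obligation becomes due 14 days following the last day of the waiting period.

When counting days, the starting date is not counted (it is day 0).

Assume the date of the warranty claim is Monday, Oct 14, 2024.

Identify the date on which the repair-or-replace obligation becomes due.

May 28, 2025

The last day of the inspection period: Oct 14, 2024 + 86 days = Jan 8, 2025.
Adding 81 calendar days to Jan 8, 2025 gives Mar 30, 2025, which is the last day of the consultation period.
Adding 45 calendar days to Mar 30, 2025 gives May 14, 2025, which is the last day of the waiting period.
Adding 14 calendar days to May 14, 2025 gives May 28, 2025, which is the date on which the repair-or-replace obligation becomes due.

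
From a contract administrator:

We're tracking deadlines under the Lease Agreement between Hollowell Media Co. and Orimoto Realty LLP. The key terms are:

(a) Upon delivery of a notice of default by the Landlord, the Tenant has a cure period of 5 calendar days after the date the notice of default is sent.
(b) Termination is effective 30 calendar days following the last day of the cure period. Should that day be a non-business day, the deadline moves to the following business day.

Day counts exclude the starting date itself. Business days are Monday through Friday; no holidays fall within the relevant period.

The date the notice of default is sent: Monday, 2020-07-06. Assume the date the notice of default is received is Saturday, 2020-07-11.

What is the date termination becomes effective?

The last day of the cure period: 5 calendar days after 2020-07-06 is 2020-07-11.
The date termination becomes effective: 2020-07-11 + 30 days = 2020-08-10. 2020-08-10 is a Monday, so no roll-forward applies.

2020-08-10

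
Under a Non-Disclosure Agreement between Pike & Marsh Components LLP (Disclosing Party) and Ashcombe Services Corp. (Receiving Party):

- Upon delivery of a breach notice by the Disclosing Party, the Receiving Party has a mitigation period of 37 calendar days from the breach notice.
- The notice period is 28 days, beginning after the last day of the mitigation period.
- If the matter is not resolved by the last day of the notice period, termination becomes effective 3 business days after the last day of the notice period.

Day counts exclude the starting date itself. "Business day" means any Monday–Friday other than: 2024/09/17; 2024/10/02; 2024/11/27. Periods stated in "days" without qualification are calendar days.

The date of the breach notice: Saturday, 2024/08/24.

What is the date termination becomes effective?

2024/10/31

The last day of the mitigation period: 37 calendar days after 2024/08/24 is 2024/09/30.
Adding 28 calendar days to 2024/09/30 gives 2024/10/28, which is the last day of the notice period.
The date termination becomes effective: 3 business days after Monday, 2024/10/28, skipping weekends — Oct 29, Oct 30, Oct 31 — lands on Thursday, 2024/10/31.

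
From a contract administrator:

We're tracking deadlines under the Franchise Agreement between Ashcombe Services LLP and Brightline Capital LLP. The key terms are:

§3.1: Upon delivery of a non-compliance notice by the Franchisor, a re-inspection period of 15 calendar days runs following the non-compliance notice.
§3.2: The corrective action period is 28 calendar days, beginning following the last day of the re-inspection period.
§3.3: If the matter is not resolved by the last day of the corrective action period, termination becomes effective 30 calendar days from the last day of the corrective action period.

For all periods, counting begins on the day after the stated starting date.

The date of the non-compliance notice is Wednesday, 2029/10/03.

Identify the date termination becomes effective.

Adding 15 calendar days to 2029/10/03 gives 2029/10/18, which is the last day of the re-inspection period.
The last day of the corrective action period: 28 calendar days after 2029/10/18 is 2029/11/15.
Adding 30 calendar days to 2029/11/15 gives 2029/12/15, which is the date termination becomes effective.

2029/12/15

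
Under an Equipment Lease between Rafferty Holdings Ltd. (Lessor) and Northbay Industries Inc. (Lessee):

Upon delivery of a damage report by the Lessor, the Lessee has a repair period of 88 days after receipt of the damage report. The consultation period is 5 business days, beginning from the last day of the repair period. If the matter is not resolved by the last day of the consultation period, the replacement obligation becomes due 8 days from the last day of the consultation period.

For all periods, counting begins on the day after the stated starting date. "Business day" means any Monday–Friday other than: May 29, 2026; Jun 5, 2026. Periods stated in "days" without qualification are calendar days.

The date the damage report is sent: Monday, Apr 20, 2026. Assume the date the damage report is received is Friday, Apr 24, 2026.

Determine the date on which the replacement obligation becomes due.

The last day of the repair period: 88 calendar days after Apr 24, 2026 is Jul 21, 2026.
The last day of the consultation period: counting 5 business days from Tuesday, Jul 21, 2026 (Jul 22, Jul 23, Jul 24, Jul 27, Jul 28, skipping weekends) reaches Tuesday, Jul 28, 2026.
Adding 8 calendar days to Jul 28, 2026 gives Aug 5, 2026, which is the date on which the replacement obligation becomes due.

Aug 5, 2026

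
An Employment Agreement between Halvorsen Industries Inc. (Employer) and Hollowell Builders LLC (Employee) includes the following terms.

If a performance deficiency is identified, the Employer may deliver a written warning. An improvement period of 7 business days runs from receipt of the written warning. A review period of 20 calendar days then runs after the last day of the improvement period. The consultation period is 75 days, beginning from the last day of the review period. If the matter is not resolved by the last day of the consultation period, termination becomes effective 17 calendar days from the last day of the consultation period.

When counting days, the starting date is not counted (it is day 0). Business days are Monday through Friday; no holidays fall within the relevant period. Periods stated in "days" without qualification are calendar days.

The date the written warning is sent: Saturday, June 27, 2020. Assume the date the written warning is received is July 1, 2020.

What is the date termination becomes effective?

October 30, 2020

From Wednesday, July 1, 2020, 7 business days (Jul 2, Jul 3, Jul 6, Jul 7, Jul 8, Jul 9, Jul 10, skipping weekends) brings us to Friday, July 10, 2020, which is the last day of the improvement period.
The last day of the review period: 20 calendar days after July 10, 2020 is July 30, 2020.
The last day of the consultation period: 75 calendar days after July 30, 2020 is October 13, 2020.
The date termination becomes effective: October 13, 2020 + 17 days = October 30, 2020.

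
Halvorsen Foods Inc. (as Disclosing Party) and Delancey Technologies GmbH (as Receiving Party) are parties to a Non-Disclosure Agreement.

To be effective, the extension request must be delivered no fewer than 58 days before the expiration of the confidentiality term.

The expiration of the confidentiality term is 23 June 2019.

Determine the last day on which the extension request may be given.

26 April 2019

Counting back 58 calendar days from 23 June 2019 gives 26 April 2019.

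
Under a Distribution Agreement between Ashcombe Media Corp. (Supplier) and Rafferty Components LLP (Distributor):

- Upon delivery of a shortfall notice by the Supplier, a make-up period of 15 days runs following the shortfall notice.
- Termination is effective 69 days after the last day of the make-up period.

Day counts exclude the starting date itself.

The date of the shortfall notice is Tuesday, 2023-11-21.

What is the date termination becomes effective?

2024-02-13

The last day of the make-up period: 2023-11-21 + 15 days = 2023-12-06.
Adding 69 calendar days to 2023-12-06 gives 2024-02-13, which is the date termination becomes effective.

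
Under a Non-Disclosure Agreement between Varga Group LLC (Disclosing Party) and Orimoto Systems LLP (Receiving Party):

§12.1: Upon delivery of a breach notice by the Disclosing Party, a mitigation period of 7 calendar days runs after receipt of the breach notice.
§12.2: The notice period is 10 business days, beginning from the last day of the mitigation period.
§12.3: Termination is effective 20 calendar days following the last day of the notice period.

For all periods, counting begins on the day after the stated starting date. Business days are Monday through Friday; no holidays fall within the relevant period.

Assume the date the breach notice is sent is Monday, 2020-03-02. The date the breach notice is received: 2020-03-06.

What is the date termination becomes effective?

The last day of the mitigation period: 7 calendar days after 2020-03-06 is 2020-03-13.
From Friday, 2020-03-13, 10 business days (Mar 16, Mar 17, Mar 18, Mar 19, Mar 20, Mar 23, Mar 24, Mar 25, Mar 26, Mar 27, skipping weekends) brings us to Friday, 2020-03-27, which is the last day of the notice period.
Adding 20 calendar days to 2020-03-27 gives 2020-04-16, which is the date termination becomes effective.

2020-04-16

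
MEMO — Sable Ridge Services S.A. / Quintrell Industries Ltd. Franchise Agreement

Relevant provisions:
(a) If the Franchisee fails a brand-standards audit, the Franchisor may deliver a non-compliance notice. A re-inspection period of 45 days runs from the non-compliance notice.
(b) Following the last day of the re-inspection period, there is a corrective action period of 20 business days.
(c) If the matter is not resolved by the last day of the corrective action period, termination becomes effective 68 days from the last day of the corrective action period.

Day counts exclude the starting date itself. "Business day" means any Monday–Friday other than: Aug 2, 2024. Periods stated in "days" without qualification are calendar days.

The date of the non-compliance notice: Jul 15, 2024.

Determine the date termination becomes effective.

Adding 45 calendar days to Jul 15, 2024 gives Aug 29, 2024, which is the last day of the re-inspection period.
From Thursday, Aug 29, 2024, 20 business days (Aug 30, Sep 2, Sep 3, Sep 4, …, Sep 24, Sep 25, Sep 26, skipping weekends) brings us to Thursday, Sep 26, 2024, which is the last day of the corrective action period.
The date termination becomes effective: Sep 26, 2024 + 68 days = Dec 3, 2024.

Dec 3, 2024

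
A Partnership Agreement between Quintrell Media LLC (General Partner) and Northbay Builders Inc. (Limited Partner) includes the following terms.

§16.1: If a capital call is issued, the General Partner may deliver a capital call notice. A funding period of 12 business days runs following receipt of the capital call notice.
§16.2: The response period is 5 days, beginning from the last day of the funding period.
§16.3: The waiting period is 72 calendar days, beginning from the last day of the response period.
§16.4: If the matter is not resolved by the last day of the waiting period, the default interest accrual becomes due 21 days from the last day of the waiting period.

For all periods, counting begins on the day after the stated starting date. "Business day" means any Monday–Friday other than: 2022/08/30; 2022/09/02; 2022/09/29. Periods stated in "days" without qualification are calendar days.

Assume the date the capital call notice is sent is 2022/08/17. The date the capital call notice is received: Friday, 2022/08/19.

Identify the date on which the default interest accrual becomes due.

The last day of the funding period: 12 business days after Friday, 2022/08/19, skipping weekends and the listed holidays on Aug 30, Sep 2 — Aug 22, Aug 23, Aug 24, Aug 25, …, Sep 6, Sep 7, Sep 8 — lands on Thursday, 2022/09/08.
Adding 5 calendar days to 2022/09/08 gives 2022/09/13, which is the last day of the response period.
The last day of the waiting period: 72 calendar days after 2022/09/13 is 2022/11/24.
Adding 21 calendar days to 2022/11/24 gives 2022/12/15, which is the date on which the default interest accrual becomes due.

2022/12/15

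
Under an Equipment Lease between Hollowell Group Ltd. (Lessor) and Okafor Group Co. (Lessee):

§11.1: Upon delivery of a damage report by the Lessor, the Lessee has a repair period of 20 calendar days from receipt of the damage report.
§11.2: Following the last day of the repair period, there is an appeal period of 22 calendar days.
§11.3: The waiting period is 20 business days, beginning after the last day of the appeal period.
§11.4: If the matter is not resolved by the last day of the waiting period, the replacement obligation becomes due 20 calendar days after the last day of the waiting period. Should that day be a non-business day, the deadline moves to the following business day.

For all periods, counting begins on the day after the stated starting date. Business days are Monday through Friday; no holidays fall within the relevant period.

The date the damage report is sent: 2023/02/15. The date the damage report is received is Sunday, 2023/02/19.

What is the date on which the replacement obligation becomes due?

2023/05/18

The last day of the repair period: 2023/02/19 + 20 days = 2023/03/11.
Adding 22 calendar days to 2023/03/11 gives 2023/04/02, which is the last day of the appeal period.
The last day of the waiting period: 20 business days after Sunday, 2023/04/02, skipping weekends — Apr 3, Apr 4, Apr 5, Apr 6, …, Apr 26, Apr 27, Apr 28 — lands on Friday, 2023/04/28.
Adding 20 calendar days to 2023/04/28 gives 2023/05/18, which is the date on which the replacement obligation becomes due. 2023/05/18 is a Thursday, so no roll-forward applies.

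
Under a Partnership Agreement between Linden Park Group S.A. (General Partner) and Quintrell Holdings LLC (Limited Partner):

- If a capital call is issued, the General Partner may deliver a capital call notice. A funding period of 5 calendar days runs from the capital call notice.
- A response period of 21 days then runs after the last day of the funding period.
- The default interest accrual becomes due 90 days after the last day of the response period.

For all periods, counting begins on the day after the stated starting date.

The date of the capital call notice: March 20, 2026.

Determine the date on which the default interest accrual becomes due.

July 14, 2026

Adding 5 calendar days to March 20, 2026 gives March 25, 2026, which is the last day of the funding period.
The last day of the response period: 21 calendar days after March 25, 2026 is April 15, 2026.
Adding 90 calendar days to April 15, 2026 gives July 14, 2026, which is the date on which the default interest accrual becomes due.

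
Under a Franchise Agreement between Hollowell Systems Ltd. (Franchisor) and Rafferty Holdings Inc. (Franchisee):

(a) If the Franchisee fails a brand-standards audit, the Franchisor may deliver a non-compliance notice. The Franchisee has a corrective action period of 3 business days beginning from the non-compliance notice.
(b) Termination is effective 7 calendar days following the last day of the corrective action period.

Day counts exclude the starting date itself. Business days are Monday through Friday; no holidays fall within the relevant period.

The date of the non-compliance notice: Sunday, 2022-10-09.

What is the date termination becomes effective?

2022-10-19

The last day of the corrective action period: counting 3 business days from Sunday, 2022-10-09 (Oct 10, Oct 11, Oct 12, skipping weekends) reaches Wednesday, 2022-10-12.
Adding 7 calendar days to 2022-10-12 gives 2022-10-19, which is the date termination becomes effective.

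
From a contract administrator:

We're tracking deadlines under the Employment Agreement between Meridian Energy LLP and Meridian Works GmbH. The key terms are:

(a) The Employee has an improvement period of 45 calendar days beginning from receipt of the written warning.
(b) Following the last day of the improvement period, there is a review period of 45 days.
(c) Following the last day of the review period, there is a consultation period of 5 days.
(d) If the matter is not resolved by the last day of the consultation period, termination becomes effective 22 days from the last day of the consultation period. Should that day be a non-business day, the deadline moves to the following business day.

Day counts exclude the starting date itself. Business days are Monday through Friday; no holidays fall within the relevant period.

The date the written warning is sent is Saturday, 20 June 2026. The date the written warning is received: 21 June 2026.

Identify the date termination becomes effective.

Adding 45 calendar days to 21 June 2026 gives 5 August 2026, which is the last day of the improvement period.
Adding 45 calendar days to 5 August 2026 gives 19 September 2026, which is the last day of the review period.
Adding 5 calendar days to 19 September 2026 gives 24 September 2026, which is the last day of the consultation period.
The date termination becomes effective: 22 calendar days after 24 September 2026 is 16 October 2026. 16 October 2026 is a Friday, so no roll-forward applies.

16 October 2026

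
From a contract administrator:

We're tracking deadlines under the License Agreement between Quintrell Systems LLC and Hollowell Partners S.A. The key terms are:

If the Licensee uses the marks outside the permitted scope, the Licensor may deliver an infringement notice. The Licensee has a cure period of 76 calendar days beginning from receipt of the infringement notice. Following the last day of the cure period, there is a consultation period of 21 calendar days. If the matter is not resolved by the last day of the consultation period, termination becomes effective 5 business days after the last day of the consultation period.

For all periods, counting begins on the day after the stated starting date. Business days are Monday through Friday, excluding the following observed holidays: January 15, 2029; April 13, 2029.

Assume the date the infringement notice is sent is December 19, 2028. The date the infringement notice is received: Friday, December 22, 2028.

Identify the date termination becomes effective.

The last day of the cure period: December 22, 2028 + 76 days = March 8, 2029.
The last day of the consultation period: 21 calendar days after March 8, 2029 is March 29, 2029.
The date termination becomes effective: 5 business days after Thursday, March 29, 2029, skipping weekends — Mar 30, Apr 2, Apr 3, Apr 4, Apr 5 — lands on Thursday, April 5, 2029.

April 5, 2029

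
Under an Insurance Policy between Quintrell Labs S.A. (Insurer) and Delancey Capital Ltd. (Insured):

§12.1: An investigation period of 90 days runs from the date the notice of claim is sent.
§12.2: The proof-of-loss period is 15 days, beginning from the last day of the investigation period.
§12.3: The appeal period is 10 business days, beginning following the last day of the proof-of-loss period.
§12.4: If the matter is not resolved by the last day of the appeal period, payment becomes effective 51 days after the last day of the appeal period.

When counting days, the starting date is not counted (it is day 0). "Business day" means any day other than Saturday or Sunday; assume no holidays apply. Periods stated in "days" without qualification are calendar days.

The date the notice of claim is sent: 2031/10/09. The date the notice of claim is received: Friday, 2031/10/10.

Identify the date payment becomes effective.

2032/03/27

Adding 90 calendar days to 2031/10/09 gives 2032/01/07, which is the last day of the investigation period.
Adding 15 calendar days to 2032/01/07 gives 2032/01/22, which is the last day of the proof-of-loss period.
From Thursday, 2032/01/22, 10 business days (Jan 23, Jan 26, Jan 27, Jan 28, Jan 29, Jan 30, Feb 2, Feb 3, Feb 4, Feb 5, skipping weekends) brings us to Thursday, 2032/02/05, which is the last day of the appeal period.
The date payment becomes effective: 2032/02/05 + 51 days = 2032/03/27.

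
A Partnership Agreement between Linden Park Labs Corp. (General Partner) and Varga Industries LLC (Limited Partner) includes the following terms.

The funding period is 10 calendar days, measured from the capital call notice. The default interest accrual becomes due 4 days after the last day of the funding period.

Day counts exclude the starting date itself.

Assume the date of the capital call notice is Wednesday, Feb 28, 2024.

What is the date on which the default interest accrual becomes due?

The last day of the funding period: 10 calendar days after Feb 28, 2024 is Mar 9, 2024.
The date on which the default interest accrual becomes due: 4 calendar days after Mar 9, 2024 is Mar 13, 2024.

Mar 13, 2024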